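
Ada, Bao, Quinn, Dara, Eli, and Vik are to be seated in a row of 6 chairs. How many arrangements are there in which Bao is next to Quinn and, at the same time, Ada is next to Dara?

Treat {Bao,Quinn} as one block (2 orders) and {Ada,Dara} as another (2 orders).
That leaves 4 units to arrange: 2 × 2 × 4! = 4 × 24 = 96.

96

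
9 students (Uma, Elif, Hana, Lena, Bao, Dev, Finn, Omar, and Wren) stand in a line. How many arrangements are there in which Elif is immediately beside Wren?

80640

Treat {Elif, Wren} as a single unit. There are 8 units to order, and the pair itself can be ordered 2 ways.
So the count is 2·(8)! = 80640.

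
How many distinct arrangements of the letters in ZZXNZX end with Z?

Fix Z in the last position and arrange the remaining 5 letters.
Those 5 letters have X appearing twice and Z appearing twice, giving (5)!/(2!·2!) = 30.

30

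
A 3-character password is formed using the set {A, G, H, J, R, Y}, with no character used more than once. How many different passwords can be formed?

120

This is a permutation of 3 out of 6: P(6,3) = 6!/3!.
6 × 5 × 4 = 120.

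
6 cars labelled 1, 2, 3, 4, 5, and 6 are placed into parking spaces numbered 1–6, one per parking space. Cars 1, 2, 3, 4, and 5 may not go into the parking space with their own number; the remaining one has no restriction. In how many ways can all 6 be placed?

309

Let Aᵢ (for 1 ≤ i ≤ 5) be the placements that put car i in its forbidden parking space. Any j of these fix j positions, leaving (6−j)! ways to fill the rest, and there are C(5,j) ways to pick which j.
By inclusion–exclusion, the number of valid placements is Σ_{j=0}^{5} (−1)^j C(5,j)·(6−j)!.
Computing: 720 − 600 + 240 − 60 + 10 − 1 = 309.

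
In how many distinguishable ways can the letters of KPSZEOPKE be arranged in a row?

KPSZEOPKE has 9 letters with E appearing twice, K appearing twice, and P appearing twice.
The number of distinct arrangements is 9!/(2!·2!·2!) = 362880/8 = 45360.

45360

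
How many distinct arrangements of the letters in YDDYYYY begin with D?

Fix D in the first position and arrange the remaining 6 letters.
Those 6 letters have Y appearing 5 times, giving (6)!/(5!) = 6.

6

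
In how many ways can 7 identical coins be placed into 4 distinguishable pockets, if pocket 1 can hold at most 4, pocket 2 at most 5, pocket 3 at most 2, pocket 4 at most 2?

40

Ignoring the caps, the number of non-negative solutions to x_1+…+x_4 = 7 is C(10,3) = 120.
Subtract solutions that violate a single cap (substitute x_i' = x_i − (cap_i+1)): x_1 ≥ 5 gives C(5,3) = 10; x_2 ≥ 6 gives C(4,3) = 4; x_3 ≥ 3 gives C(7,3) = 35; x_4 ≥ 3 gives C(7,3) = 35. Together 84.
Add back pairs where two caps are both exceeded: 0 + 0 + 0 + 0 + 0 + 4 = 4.
By inclusion–exclusion the count is 120 − 84 + 4 = 40.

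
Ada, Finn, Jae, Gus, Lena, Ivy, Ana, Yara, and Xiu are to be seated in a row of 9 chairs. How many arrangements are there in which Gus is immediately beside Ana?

80640

Glue Gus and Ana into one block (2 internal orders), leaving 8 units to arrange in a row.
So the count is 2·(8)! = 80640.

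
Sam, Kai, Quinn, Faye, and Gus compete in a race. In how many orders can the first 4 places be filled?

There are 5 choices for 1st place, 4 for 2nd, and so on down to 2 for position 4.
That gives 5 × 4 × 3 × 2 = 120.

120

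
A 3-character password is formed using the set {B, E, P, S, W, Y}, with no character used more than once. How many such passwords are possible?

With no repetition, fill the 3 characters in order: 6 choices, then 5, down to 4.
That product is 6 × 5 × 4 = 120.

120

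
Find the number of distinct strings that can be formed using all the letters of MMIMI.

Letter multiplicities in MMIMI: I×2, M×3.
Dividing 5! = 120 by 3!·2! = 12 for the repeated letters gives 10.

10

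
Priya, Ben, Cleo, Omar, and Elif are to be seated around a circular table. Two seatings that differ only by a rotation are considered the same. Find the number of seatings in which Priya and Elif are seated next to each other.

Glue Priya and Elif into a block (2 internal orders). Seating 4 units around a circle gives (3)! arrangements.
So 2 × (3)! = 2 × 6 = 12.

12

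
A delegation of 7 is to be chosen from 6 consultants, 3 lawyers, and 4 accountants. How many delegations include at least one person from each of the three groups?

Unrestricted: C(13,7) = 1716 ways to pick any 7 of the 13.
Selections missing a whole group: no consultants → C(7,7) = 1; no lawyers → C(10,7) = 120; no accountants → C(9,7) = 36.
Add back selections omitting two groups (i.e. drawn from a single group): C(6,7) + C(3,7) + C(4,7) = 0.
By inclusion–exclusion: 1716 − 157 + 0 = 1559.

1559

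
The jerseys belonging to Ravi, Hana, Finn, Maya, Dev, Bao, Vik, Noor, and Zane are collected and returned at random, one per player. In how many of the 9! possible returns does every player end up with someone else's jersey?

133496

Count assignments avoiding every fixed point. For any j of the 9 players fixed to their old jersey, the other 9−j can be arranged in (9−j)! ways.
By inclusion–exclusion this is Σ_{j=0}^{9} (−1)^j C(9,j)·(9−j)!.
Computing: 362880 − 362880 + 181440 − 60480 + 15120 − 3024 + 504 − 72 + 9 − 1 = 133496.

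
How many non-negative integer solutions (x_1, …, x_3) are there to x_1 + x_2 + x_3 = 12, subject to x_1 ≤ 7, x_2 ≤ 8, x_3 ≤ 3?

22

By stars and bars, unrestricted non-negative solutions to x_1+…+x_3 = 12 number C(12+2,2) = 91.
Subtract solutions that violate a single cap (substitute x_i' = x_i − (cap_i+1)): x_1 ≥ 8 gives C(6,2) = 15; x_2 ≥ 9 gives C(5,2) = 10; x_3 ≥ 4 gives C(10,2) = 45. Together 70.
Add back pairs where two caps are both exceeded: 0 + 1 + 0 = 1.
By inclusion–exclusion the count is 91 − 70 + 1 = 22.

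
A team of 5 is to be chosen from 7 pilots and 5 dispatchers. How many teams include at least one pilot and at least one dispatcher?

Total 5-person selections from all 12: C(12,5) = 792.
Subtract selections that omit an entire group: no pilots → C(5,5) = 1; no dispatchers → C(7,5) = 21.
Both groups omitted at once is impossible, so 792 − 22 = 770.

770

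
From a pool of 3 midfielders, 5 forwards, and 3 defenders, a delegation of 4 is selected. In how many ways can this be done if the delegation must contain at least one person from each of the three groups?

With no constraint there are C(11,4) = 330 possible selections.
Selections missing a whole group: no midfielders → C(8,4) = 70; no forwards → C(6,4) = 15; no defenders → C(8,4) = 70.
Add back selections omitting two groups (i.e. drawn from a single group): C(3,4) + C(5,4) + C(3,4) = 5.
By inclusion–exclusion: 330 − 155 + 5 = 180.

180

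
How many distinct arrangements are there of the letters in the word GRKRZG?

GRKRZG has 6 letters with G appearing twice and R appearing twice.
The number of distinct arrangements is 6!/(2!·2!) = 720/4 = 180.

180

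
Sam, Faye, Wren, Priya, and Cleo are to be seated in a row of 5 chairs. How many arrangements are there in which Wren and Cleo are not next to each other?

72

Of the 5! = 120 arrangements, those with Wren and Cleo adjacent number 2 × 4! = 48 (treat the pair as a block with 2 internal orders).
So 120 − 48 = 72 arrangements keep them apart.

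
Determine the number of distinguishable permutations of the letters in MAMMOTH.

MAMMOTH has 7 letters with M appearing 3 times.
The number of distinct arrangements is 7!/(3!) = 5040/6 = 840.

840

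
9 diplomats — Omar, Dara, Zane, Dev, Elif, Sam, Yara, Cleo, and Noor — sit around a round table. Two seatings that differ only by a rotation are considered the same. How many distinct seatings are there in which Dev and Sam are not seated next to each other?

30240

Without the restriction there are (8)! = 40320 seatings.
Seatings with Dev beside Sam: treat them as a block with 2 internal orders, giving 2 × (7)! = 10080.
Subtracting, 40320 − 10080 = 30240.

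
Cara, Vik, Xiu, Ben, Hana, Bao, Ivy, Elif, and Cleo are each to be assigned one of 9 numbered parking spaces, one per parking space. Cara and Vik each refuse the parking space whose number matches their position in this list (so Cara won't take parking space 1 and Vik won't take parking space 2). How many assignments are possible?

Let Aᵢ (for i ∈ {1, 2}) be the placements that put person i in their forbidden parking space. Any j of these fix j positions, leaving (9−j)! ways to fill the rest, and there are C(2,j) ways to pick which j.
By inclusion–exclusion, the number of valid placements is Σ_{j=0}^{2} (−1)^j C(2,j)·(9−j)!.
Computing: 362880 − 80640 + 5040 = 287280.

287280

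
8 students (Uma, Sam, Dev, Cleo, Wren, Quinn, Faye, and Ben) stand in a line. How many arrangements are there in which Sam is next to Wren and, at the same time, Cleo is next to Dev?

Treat {Sam,Wren} as one block (2 orders) and {Cleo,Dev} as another (2 orders).
That leaves 6 units to arrange: 2 × 2 × 6! = 4 × 720 = 2880.

2880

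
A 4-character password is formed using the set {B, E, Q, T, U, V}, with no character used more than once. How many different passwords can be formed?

With no repetition, fill the 4 characters in order: 6 choices, then 5, down to 3.
That product is 6 × 5 × 4 × 3 = 360.

360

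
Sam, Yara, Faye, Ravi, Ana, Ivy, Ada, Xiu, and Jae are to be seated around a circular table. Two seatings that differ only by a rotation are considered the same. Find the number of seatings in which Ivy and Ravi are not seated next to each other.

30240

Without the restriction there are (8)! = 40320 seatings.
Those with Ivy next to Ravi: fuse the pair into one unit and seat 8 units around a circle — 2·(7)! = 10080.
Subtracting, 40320 − 10080 = 30240.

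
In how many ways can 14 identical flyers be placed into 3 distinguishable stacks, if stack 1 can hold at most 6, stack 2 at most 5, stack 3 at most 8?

By stars and bars, unrestricted non-negative solutions to x_1+…+x_3 = 14 number C(14+2,2) = 120.
Subtract solutions that violate a single cap (substitute x_i' = x_i − (cap_i+1)): x_1 ≥ 7 gives C(9,2) = 36; x_2 ≥ 6 gives C(10,2) = 45; x_3 ≥ 9 gives C(7,2) = 21. Together 102.
Add back pairs where two caps are both exceeded: 3 + 0 + 0 = 3.
By inclusion–exclusion the count is 120 − 102 + 3 = 21.

21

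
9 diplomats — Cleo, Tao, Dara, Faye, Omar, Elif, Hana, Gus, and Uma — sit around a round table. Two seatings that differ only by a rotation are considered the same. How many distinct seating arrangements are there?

40320

Around a circle, 9 distinct people have 9!/9 = (8)! = 40320 rotationally distinct seatings.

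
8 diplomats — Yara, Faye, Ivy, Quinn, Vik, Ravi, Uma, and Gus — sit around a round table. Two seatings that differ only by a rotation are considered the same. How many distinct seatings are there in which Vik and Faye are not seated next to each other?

All circular seatings of 8 people number (7)! = 5040.
Those with Vik next to Faye: fuse the pair into one unit and seat 7 units around a circle — 2·(6)! = 1440.
Subtracting, 5040 − 1440 = 3600.

3600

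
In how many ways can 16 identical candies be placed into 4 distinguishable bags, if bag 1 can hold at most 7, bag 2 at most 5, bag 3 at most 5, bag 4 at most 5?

81

Ignoring the caps, the number of non-negative solutions to x_1+…+x_4 = 16 is C(19,3) = 969.
Subtract solutions that violate a single cap (substitute x_i' = x_i − (cap_i+1)): x_1 ≥ 8 gives C(11,3) = 165; x_2 ≥ 6 gives C(13,3) = 286; x_3 ≥ 6 gives C(13,3) = 286; x_4 ≥ 6 gives C(13,3) = 286. Together 1023.
Add back pairs where two caps are both exceeded: 10 + 10 + 10 + 35 + 35 + 35 = 135.
By inclusion–exclusion the count is 969 − 1023 + 135 = 81.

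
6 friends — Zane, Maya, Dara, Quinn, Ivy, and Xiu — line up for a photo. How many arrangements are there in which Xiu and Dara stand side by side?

Place the 4 others and the Xiu-Dara pair as 5 objects in a line; the pair has 2 internal arrangements.
So the count is 2·(5)! = 240.

240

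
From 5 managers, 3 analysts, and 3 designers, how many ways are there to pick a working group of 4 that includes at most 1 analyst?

238

Split by how many analysts are chosen (0 through 1).
Sum: C(3,0)·C(8,4) + C(3,1)·C(8,3) = 70 + 168 = 238.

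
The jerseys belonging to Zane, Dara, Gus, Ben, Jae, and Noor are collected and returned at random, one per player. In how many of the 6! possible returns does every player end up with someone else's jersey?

Count assignments avoiding every fixed point. For any j of the 6 players fixed to their old jersey, the other 6−j can be arranged in (6−j)! ways.
By inclusion–exclusion this is Σ_{j=0}^{6} (−1)^j C(6,j)·(6−j)!.
Computing: 720 − 720 + 360 − 120 + 30 − 6 + 1 = 265.

265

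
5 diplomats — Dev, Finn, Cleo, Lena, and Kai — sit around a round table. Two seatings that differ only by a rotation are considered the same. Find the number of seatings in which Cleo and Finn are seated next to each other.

Treat {Cleo, Finn} as one unit (2 internal orders) and seat the resulting 4 units around the table: (3)! circular arrangements.
So 2 × (3)! = 2 × 6 = 12.

12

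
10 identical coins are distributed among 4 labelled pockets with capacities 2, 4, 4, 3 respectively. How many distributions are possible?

By stars and bars, unrestricted non-negative solutions to x_1+…+x_4 = 10 number C(10+3,3) = 286.
Subtract solutions that violate a single cap (substitute x_i' = x_i − (cap_i+1)): x_1 ≥ 3 gives C(10,3) = 120; x_2 ≥ 5 gives C(8,3) = 56; x_3 ≥ 5 gives C(8,3) = 56; x_4 ≥ 4 gives C(9,3) = 84. Together 316.
Add back pairs where two caps are both exceeded: 10 + 10 + 20 + 1 + 4 + 4 = 49.
By inclusion–exclusion the count is 286 − 316 + 49 = 19.

19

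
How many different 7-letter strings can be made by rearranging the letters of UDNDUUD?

The 7 letters of UDNDUUD have repeats: D appearing 3 times and U appearing 3 times.
So there are 7! / (3!·3!) = 140 distinguishable arrangements.

140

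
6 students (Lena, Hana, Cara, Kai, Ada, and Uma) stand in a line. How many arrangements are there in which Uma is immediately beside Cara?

240

Glue Uma and Cara into one block (2 internal orders), leaving 5 units to arrange in a row.
So the count is 2·(5)! = 240.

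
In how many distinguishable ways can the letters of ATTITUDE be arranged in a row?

6720

The 8 letters of ATTITUDE have repeats: T appearing 3 times.
Dividing 8! = 40320 by 3! = 6 for the repeated letters gives 6720.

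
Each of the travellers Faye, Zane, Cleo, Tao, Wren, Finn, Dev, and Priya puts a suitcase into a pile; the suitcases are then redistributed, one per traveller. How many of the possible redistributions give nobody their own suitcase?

14833

This is the derangement count D_8: permutations of 8 items with no fixed point.
By inclusion–exclusion this is Σ_{j=0}^{8} (−1)^j C(8,j)·(8−j)!.
Computing: 40320 − 40320 + 20160 − 6720 + 1680 − 336 + 56 − 8 + 1 = 14833.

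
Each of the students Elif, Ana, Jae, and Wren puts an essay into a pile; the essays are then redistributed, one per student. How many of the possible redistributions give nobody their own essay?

9

Count assignments avoiding every fixed point. For any j of the 4 students fixed to their own essay, the other 4−j can be arranged in (4−j)! ways.
By inclusion–exclusion this is Σ_{j=0}^{4} (−1)^j C(4,j)·(4−j)!.
Computing: 24 − 24 + 12 − 4 + 1 = 9.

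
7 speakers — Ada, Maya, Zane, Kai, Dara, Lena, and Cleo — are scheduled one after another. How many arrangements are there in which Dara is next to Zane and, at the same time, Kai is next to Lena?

Treat {Dara,Zane} as one block (2 orders) and {Kai,Lena} as another (2 orders).
That leaves 5 units to arrange: 2 × 2 × 5! = 4 × 120 = 480.

480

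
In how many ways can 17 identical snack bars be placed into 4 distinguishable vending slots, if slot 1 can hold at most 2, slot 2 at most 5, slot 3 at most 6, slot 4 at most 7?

Ignoring the caps, the number of non-negative solutions to x_1+…+x_4 = 17 is C(20,3) = 1140.
Subtract solutions that violate a single cap (substitute x_i' = x_i − (cap_i+1)): x_1 ≥ 3 gives C(17,3) = 680; x_2 ≥ 6 gives C(14,3) = 364; x_3 ≥ 7 gives C(13,3) = 286; x_4 ≥ 8 gives C(12,3) = 220. Together 1550.
Add back pairs where two caps are both exceeded: 165 + 120 + 84 + 35 + 20 + 10 = 434.
Subtract triples: 4 + 1 + 0 + 0 = 5.
By inclusion–exclusion the count is 1140 − 1550 + 434 − 5 = 19.

19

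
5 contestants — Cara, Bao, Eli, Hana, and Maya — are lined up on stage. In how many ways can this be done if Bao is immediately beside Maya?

Glue Bao and Maya into one block (2 internal orders), leaving 4 units to arrange in a row.
So the count is 2·(4)! = 48.

48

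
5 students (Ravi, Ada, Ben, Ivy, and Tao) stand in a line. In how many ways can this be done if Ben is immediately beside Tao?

Treat {Ben, Tao} as a single unit. There are 4 units to order, and the pair itself can be ordered 2 ways.
So the count is 2·(4)! = 48.

48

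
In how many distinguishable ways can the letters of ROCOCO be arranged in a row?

60

Letter multiplicities in ROCOCO: C×2, O×3, R×1.
So there are 6! / (3!·2!) = 60 distinguishable arrangements.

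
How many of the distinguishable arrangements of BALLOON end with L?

360

With the last slot taken by L, it remains to arrange the other 6 letters (BALOON).
Those 6 letters have O appearing twice, giving (6)!/(2!) = 360.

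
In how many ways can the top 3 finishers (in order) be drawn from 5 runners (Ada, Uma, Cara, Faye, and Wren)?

This is an ordered selection of 3 from 5: P(5,3).
That gives 5 × 4 × 3 = 60.

60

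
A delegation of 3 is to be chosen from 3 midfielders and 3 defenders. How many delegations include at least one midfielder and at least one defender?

With no constraint there are C(6,3) = 20 possible selections.
Selections missing a whole group: no midfielders → C(3,3) = 1; no defenders → C(3,3) = 1.
Both groups omitted at once is impossible, so 20 − 2 = 18.

18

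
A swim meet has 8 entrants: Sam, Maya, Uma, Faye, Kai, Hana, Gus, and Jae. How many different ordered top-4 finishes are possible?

1680

There are 8 choices for 1st place, 7 for 2nd, and so on down to 5 for position 4.
That gives 8 × 7 × 6 × 5 = 1680.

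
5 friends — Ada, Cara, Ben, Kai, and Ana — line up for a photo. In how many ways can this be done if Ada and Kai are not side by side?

72

Of the 5! = 120 arrangements, those with Ada and Kai adjacent number 2 × 4! = 48 (treat the pair as a block with 2 internal orders).
Complementary counting: 120 − 48 = 72.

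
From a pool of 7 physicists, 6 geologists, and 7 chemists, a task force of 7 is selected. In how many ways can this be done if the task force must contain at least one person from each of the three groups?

Unrestricted: C(20,7) = 77520 ways to pick any 7 of the 20.
Subtract selections that omit an entire group: no physicists → C(13,7) = 1716; no geologists → C(14,7) = 3432; no chemists → C(13,7) = 1716.
Add back selections omitting two groups (i.e. drawn from a single group): C(7,7) + C(6,7) + C(7,7) = 2.
By inclusion–exclusion: 77520 − 6864 + 2 = 70658.

70658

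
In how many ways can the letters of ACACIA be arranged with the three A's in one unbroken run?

12

Treat the 3 copies of A as a single block. The multiset to arrange is then {AAA, C, C, I}, 4 items in all.
That gives (4)!/(2!) = 12 arrangements.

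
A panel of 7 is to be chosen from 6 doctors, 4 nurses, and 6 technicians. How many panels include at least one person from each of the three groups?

10408

Unrestricted: C(16,7) = 11440 ways to pick any 7 of the 16.
Selections missing a whole group: no doctors → C(10,7) = 120; no nurses → C(12,7) = 792; no technicians → C(10,7) = 120.
Add back selections omitting two groups (i.e. drawn from a single group): C(6,7) + C(4,7) + C(6,7) = 0.
By inclusion–exclusion: 11440 − 1032 + 0 = 10408.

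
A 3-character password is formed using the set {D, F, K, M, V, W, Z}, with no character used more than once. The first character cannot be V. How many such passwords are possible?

180

The first character has 7−1 = 6 choices (anything except V).
The remaining 2 characters are filled from the other 6 symbols without repetition: 6 × 5 = 30.
Total: 6 × 30 = 180.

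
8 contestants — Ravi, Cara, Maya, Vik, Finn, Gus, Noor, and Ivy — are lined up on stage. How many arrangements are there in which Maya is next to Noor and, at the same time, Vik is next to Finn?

Treat {Maya,Noor} as one block (2 orders) and {Vik,Finn} as another (2 orders).
That leaves 6 units to arrange: 2 × 2 × 6! = 4 × 720 = 2880.

2880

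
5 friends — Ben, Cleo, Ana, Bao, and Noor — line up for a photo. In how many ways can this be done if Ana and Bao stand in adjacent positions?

48

Place the 3 others and the Ana-Bao pair as 4 objects in a line; the pair has 2 internal arrangements.
That gives 2 × 4! = 2 × 24 = 48.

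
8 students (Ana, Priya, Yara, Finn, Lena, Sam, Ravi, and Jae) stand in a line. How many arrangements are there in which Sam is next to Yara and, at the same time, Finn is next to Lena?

Treat {Sam,Yara} as one block (2 orders) and {Finn,Lena} as another (2 orders).
That leaves 6 units to arrange: 2 × 2 × 6! = 4 × 720 = 2880.

2880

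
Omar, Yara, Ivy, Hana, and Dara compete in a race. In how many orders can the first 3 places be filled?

There are 5 choices for 1st place, 4 for 2nd, and 3 for 3rd.
That gives 5 × 4 × 3 = 60.

60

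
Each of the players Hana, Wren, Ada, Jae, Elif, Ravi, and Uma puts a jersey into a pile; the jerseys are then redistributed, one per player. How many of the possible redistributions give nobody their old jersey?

1854

Count assignments avoiding every fixed point. For any j of the 7 players fixed to their old jersey, the other 7−j can be arranged in (7−j)! ways.
By inclusion–exclusion this is Σ_{j=0}^{7} (−1)^j C(7,j)·(7−j)!.
Computing: 5040 − 5040 + 2520 − 840 + 210 − 42 + 7 − 1 = 1854.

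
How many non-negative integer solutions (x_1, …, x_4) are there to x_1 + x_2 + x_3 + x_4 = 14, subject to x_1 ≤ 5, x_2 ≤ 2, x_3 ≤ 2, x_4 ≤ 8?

By stars and bars, unrestricted non-negative solutions to x_1+…+x_4 = 14 number C(14+3,3) = 680.
Subtract solutions that violate a single cap (substitute x_i' = x_i − (cap_i+1)): x_1 ≥ 6 gives C(11,3) = 165; x_2 ≥ 3 gives C(14,3) = 364; x_3 ≥ 3 gives C(14,3) = 364; x_4 ≥ 9 gives C(8,3) = 56. Together 949.
Add back pairs where two caps are both exceeded: 56 + 56 + 0 + 165 + 10 + 10 = 297.
Subtract triples: 10 + 0 + 0 + 0 = 10.
By inclusion–exclusion the count is 680 − 949 + 297 − 10 = 18.

18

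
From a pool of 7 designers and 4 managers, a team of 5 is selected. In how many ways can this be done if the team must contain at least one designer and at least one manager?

Unrestricted: C(11,5) = 462 ways to pick any 5 of the 11.
Selections missing a whole group: no designers → C(4,5) = 0; no managers → C(7,5) = 21.
Both groups omitted at once is impossible, so 462 − 21 = 441.

441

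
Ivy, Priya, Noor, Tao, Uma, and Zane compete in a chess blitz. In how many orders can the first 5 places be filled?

720

This is an ordered selection of 5 from 6: P(6,5).
That gives 6 × 5 × 4 × 3 × 2 = 720.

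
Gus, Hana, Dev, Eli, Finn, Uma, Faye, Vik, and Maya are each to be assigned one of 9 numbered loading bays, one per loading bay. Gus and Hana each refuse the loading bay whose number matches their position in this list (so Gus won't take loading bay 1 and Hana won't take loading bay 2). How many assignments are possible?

287280

Let Aᵢ (for i ∈ {1, 2}) be the placements that put person i in their forbidden loading bay. Any j of these fix j positions, leaving (9−j)! ways to fill the rest, and there are C(2,j) ways to pick which j.
By inclusion–exclusion, the number of valid placements is Σ_{j=0}^{2} (−1)^j C(2,j)·(9−j)!.
Computing: 362880 − 80640 + 5040 = 287280.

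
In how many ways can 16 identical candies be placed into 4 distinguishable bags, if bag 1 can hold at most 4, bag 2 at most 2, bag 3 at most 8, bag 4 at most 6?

Without the upper bounds there are C(19,3) = 969 ways to split 16 among 4 bags.
Subtract solutions that violate a single cap (substitute x_i' = x_i − (cap_i+1)): x_1 ≥ 5 gives C(14,3) = 364; x_2 ≥ 3 gives C(16,3) = 560; x_3 ≥ 9 gives C(10,3) = 120; x_4 ≥ 7 gives C(12,3) = 220. Together 1264.
Add back pairs where two caps are both exceeded: 165 + 10 + 35 + 35 + 84 + 1 = 330.
Subtract triples: 0 + 4 + 0 + 0 = 4.
By inclusion–exclusion the count is 969 − 1264 + 330 − 4 = 31.

31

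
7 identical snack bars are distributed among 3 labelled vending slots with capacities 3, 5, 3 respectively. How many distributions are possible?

Ignoring the caps, the number of non-negative solutions to x_1+…+x_3 = 7 is C(9,2) = 36.
Subtract solutions that violate a single cap (substitute x_i' = x_i − (cap_i+1)): x_1 ≥ 4 gives C(5,2) = 10; x_2 ≥ 6 gives C(3,2) = 3; x_3 ≥ 4 gives C(5,2) = 10. Together 23.
No two caps can be exceeded simultaneously, so the pair terms are all 0.
By inclusion–exclusion the count is 36 − 23 + 0 = 13.

13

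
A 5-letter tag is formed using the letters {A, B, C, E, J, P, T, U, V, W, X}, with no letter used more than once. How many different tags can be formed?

55440

Choose and order 5 of the 11 symbols: the first letter has 11 options, the next 10, and so on down to 7.
11 × 10 × 9 × 8 × 7 = 55440.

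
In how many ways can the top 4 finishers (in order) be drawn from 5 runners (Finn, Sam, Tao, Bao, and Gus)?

This is an ordered selection of 4 from 5: P(5,4).
That gives 5 × 4 × 3 × 2 = 120.

120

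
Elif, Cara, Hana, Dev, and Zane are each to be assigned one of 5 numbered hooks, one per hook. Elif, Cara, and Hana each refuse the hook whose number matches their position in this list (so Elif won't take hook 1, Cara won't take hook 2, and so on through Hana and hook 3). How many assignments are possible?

64

Let Aᵢ (for i ∈ {1, 2, 3}) be the placements that put person i in their forbidden hook. Any j of these fix j positions, leaving (5−j)! ways to fill the rest, and there are C(3,j) ways to pick which j.
By inclusion–exclusion, the number of valid placements is Σ_{j=0}^{3} (−1)^j C(3,j)·(5−j)!.
Computing: 120 − 72 + 18 − 2 = 64.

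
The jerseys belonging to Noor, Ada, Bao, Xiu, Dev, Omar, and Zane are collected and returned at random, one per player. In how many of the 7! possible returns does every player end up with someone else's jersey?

1854

This is the derangement count D_7: permutations of 7 items with no fixed point.
By inclusion–exclusion this is Σ_{j=0}^{7} (−1)^j C(7,j)·(7−j)!.
Computing: 5040 − 5040 + 2520 − 840 + 210 − 42 + 7 − 1 = 1854.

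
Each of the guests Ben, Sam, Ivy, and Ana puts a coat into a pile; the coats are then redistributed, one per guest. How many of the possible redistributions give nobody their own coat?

Count assignments avoiding every fixed point. For any j of the 4 guests fixed to their own coat, the other 4−j can be arranged in (4−j)! ways.
By inclusion–exclusion this is Σ_{j=0}^{4} (−1)^j C(4,j)·(4−j)!.
Computing: 24 − 24 + 12 − 4 + 1 = 9.

9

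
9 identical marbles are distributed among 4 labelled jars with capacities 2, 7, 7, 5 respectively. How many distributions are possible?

Without the upper bounds there are C(12,3) = 220 ways to split 9 among 4 jars.
Subtract solutions that violate a single cap (substitute x_i' = x_i − (cap_i+1)): x_1 ≥ 3 gives C(9,3) = 84; x_2 ≥ 8 gives C(4,3) = 4; x_3 ≥ 8 gives C(4,3) = 4; x_4 ≥ 6 gives C(6,3) = 20. Together 112.
Add back pairs where two caps are both exceeded: 0 + 0 + 1 + 0 + 0 + 0 = 1.
By inclusion–exclusion the count is 220 − 112 + 1 = 109.

109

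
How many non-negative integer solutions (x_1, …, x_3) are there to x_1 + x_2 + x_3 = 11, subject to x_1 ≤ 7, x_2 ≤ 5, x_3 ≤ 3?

Without the upper bounds there are C(13,2) = 78 ways to split 11 among 3 variables.
Subtract solutions that violate a single cap (substitute x_i' = x_i − (cap_i+1)): x_1 ≥ 8 gives C(5,2) = 10; x_2 ≥ 6 gives C(7,2) = 21; x_3 ≥ 4 gives C(9,2) = 36. Together 67.
Add back pairs where two caps are both exceeded: 0 + 0 + 3 = 3.
By inclusion–exclusion the count is 78 − 67 + 3 = 14.

14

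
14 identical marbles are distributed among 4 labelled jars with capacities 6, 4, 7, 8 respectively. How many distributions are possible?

By stars and bars, unrestricted non-negative solutions to x_1+…+x_4 = 14 number C(14+3,3) = 680.
Subtract solutions that violate a single cap (substitute x_i' = x_i − (cap_i+1)): x_1 ≥ 7 gives C(10,3) = 120; x_2 ≥ 5 gives C(12,3) = 220; x_3 ≥ 8 gives C(9,3) = 84; x_4 ≥ 9 gives C(8,3) = 56. Together 480.
Add back pairs where two caps are both exceeded: 10 + 0 + 0 + 4 + 1 + 0 = 15.
By inclusion–exclusion the count is 680 − 480 + 15 = 215.

215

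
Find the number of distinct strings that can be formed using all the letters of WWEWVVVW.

The 8 letters of WWEWVVVW have repeats: V appearing 3 times and W appearing 4 times.
Dividing 8! = 40320 by 4!·3! = 144 for the repeated letters gives 280.

280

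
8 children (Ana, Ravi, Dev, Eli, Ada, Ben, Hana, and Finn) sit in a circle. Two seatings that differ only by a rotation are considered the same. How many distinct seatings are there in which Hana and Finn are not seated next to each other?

Without the restriction there are (7)! = 5040 seatings.
Those with Hana next to Finn: fuse the pair into one unit and seat 7 units around a circle — 2·(6)! = 1440.
Subtracting, 5040 − 1440 = 3600.

3600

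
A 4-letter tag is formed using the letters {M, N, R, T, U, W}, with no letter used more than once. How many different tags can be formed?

360

Choose and order 4 of the 6 symbols: the first letter has 6 options, the next 5, then 4, 3.
6 × 5 × 4 × 3 = 360.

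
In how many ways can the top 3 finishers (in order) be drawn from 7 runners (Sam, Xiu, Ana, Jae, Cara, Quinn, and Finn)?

There are 7 choices for 1st place, 6 for 2nd, and 5 for 3rd.
That gives 7 × 6 × 5 = 210.

210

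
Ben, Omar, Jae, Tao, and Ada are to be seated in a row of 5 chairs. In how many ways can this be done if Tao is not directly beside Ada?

Of the 5! = 120 arrangements, those with Tao and Ada adjacent number 2 × 4! = 48 (treat the pair as a block with 2 internal orders).
Complementary counting: 120 − 48 = 72.

72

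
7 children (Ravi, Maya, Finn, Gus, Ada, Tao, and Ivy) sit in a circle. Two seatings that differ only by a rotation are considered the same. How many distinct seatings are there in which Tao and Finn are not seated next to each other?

480

Without the restriction there are (6)! = 720 seatings.
Seatings with Tao beside Finn: treat them as a block with 2 internal orders, giving 2 × (5)! = 240.
Subtracting, 720 − 240 = 480.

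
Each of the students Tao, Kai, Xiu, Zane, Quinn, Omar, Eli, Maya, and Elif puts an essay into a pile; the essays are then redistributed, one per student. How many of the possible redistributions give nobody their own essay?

This is the derangement count D_9: permutations of 9 items with no fixed point.
By inclusion–exclusion this is Σ_{j=0}^{9} (−1)^j C(9,j)·(9−j)!.
Computing: 362880 − 362880 + 181440 − 60480 + 15120 − 3024 + 504 − 72 + 9 − 1 = 133496.

133496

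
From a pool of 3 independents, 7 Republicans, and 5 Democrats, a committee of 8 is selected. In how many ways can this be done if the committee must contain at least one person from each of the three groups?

With no constraint there are C(15,8) = 6435 possible selections.
Selections missing a whole group: no independents → C(12,8) = 495; no Republicans → C(8,8) = 1; no Democrats → C(10,8) = 45.
Add back selections omitting two groups (i.e. drawn from a single group): C(3,8) + C(7,8) + C(5,8) = 0.
By inclusion–exclusion: 6435 − 541 + 0 = 5894.

5894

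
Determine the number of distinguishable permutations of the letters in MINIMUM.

The 7 letters of MINIMUM have repeats: I appearing twice and M appearing 3 times.
The number of distinct arrangements is 7!/(3!·2!) = 5040/12 = 420.

420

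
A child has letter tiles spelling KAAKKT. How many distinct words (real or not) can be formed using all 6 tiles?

Letter multiplicities in KAAKKT: A×2, K×3, T×1.
The number of distinct arrangements is 6!/(3!·2!) = 720/12 = 60.

60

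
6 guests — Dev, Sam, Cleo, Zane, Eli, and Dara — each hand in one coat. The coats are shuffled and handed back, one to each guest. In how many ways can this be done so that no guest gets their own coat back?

Let Aᵢ be the assignments in which guest i gets their own coat. We want the size of the complement of A₁∪…∪A_6.
By inclusion–exclusion this is Σ_{j=0}^{6} (−1)^j C(6,j)·(6−j)!.
Computing: 720 − 720 + 360 − 120 + 30 − 6 + 1 = 265.

265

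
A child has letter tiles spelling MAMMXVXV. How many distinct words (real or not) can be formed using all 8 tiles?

1680

MAMMXVXV has 8 letters with M appearing 3 times, V appearing twice, and X appearing twice.
Dividing 8! = 40320 by 3!·2!·2! = 24 for the repeated letters gives 1680.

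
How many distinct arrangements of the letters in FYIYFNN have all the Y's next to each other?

Treat the 2 copies of Y as a single block. The multiset to arrange is then {YY, F, F, I, N, N}, 6 items in all.
That gives (6)!/(2!·2!) = 180 arrangements.

180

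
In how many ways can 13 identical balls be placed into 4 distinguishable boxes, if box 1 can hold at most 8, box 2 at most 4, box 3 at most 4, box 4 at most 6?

By stars and bars, unrestricted non-negative solutions to x_1+…+x_4 = 13 number C(13+3,3) = 560.
Subtract solutions that violate a single cap (substitute x_i' = x_i − (cap_i+1)): x_1 ≥ 9 gives C(7,3) = 35; x_2 ≥ 5 gives C(11,3) = 165; x_3 ≥ 5 gives C(11,3) = 165; x_4 ≥ 7 gives C(9,3) = 84. Together 449.
Add back pairs where two caps are both exceeded: 0 + 0 + 0 + 20 + 4 + 4 = 28.
By inclusion–exclusion the count is 560 − 449 + 28 = 139.

139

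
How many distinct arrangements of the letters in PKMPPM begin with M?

With the first slot taken by M, it remains to arrange the other 5 letters (PKPPM).
Those 5 letters have P appearing 3 times, giving (5)!/(3!) = 20.

20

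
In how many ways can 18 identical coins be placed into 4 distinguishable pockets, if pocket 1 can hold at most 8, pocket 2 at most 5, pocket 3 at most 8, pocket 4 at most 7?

233

Without the upper bounds there are C(21,3) = 1330 ways to split 18 among 4 pockets.
Subtract solutions that violate a single cap (substitute x_i' = x_i − (cap_i+1)): x_1 ≥ 9 gives C(12,3) = 220; x_2 ≥ 6 gives C(15,3) = 455; x_3 ≥ 9 gives C(12,3) = 220; x_4 ≥ 8 gives C(13,3) = 286. Together 1181.
Add back pairs where two caps are both exceeded: 20 + 1 + 4 + 20 + 35 + 4 = 84.
By inclusion–exclusion the count is 1330 − 1181 + 84 = 233.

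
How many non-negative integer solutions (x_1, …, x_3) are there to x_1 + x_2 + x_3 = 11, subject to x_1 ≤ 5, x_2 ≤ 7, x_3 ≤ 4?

20

By stars and bars, unrestricted non-negative solutions to x_1+…+x_3 = 11 number C(11+2,2) = 78.
Subtract solutions that violate a single cap (substitute x_i' = x_i − (cap_i+1)): x_1 ≥ 6 gives C(7,2) = 21; x_2 ≥ 8 gives C(5,2) = 10; x_3 ≥ 5 gives C(8,2) = 28. Together 59.
Add back pairs where two caps are both exceeded: 0 + 1 + 0 = 1.
By inclusion–exclusion the count is 78 − 59 + 1 = 20.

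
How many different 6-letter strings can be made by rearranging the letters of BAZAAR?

Letter multiplicities in BAZAAR: A×3, B×1, R×1, Z×1.
The number of distinct arrangements is 6!/(3!) = 720/6 = 120.

120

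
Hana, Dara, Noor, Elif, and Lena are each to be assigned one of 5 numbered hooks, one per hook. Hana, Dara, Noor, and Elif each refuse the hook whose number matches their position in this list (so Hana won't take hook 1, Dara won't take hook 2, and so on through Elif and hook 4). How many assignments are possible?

Let Aᵢ (for 1 ≤ i ≤ 4) be the placements that put person i in their forbidden hook. Any j of these fix j positions, leaving (5−j)! ways to fill the rest, and there are C(4,j) ways to pick which j.
By inclusion–exclusion, the number of valid placements is Σ_{j=0}^{4} (−1)^j C(4,j)·(5−j)!.
Computing: 120 − 96 + 36 − 8 + 1 = 53.

53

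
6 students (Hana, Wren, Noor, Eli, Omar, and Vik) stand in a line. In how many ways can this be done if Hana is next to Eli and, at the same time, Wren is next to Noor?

Treat {Hana,Eli} as one block (2 orders) and {Wren,Noor} as another (2 orders).
That leaves 4 units to arrange: 2 × 2 × 4! = 4 × 24 = 96.

96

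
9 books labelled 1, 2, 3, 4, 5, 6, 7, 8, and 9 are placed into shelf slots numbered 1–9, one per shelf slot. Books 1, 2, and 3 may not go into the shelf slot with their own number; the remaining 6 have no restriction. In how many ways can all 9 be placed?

Let Aᵢ (for i ∈ {1, 2, 3}) be the placements that put book i in its forbidden shelf slot. Any j of these fix j positions, leaving (9−j)! ways to fill the rest, and there are C(3,j) ways to pick which j.
By inclusion–exclusion, the number of valid placements is Σ_{j=0}^{3} (−1)^j C(3,j)·(9−j)!.
Computing: 362880 − 120960 + 15120 − 720 = 256320.

256320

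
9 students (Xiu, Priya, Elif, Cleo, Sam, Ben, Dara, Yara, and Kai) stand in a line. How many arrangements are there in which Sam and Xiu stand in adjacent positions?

Place the 7 others and the Sam-Xiu pair as 8 objects in a line; the pair has 2 internal arrangements.
That gives 2 × 8! = 2 × 40320 = 80640.

80640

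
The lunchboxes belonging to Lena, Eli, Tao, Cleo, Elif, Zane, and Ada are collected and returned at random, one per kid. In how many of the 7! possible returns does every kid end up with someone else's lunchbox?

Let Aᵢ be the assignments in which kid i gets their own lunchbox. We want the size of the complement of A₁∪…∪A_7.
By inclusion–exclusion this is Σ_{j=0}^{7} (−1)^j C(7,j)·(7−j)!.
Computing: 5040 − 5040 + 2520 − 840 + 210 − 42 + 7 − 1 = 1854.

1854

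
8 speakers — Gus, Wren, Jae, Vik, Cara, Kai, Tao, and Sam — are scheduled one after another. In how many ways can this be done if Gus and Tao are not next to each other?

There are 8! = 40320 arrangements in all. If Gus and Tao are adjacent, merging them into one block gives 2·(7)! = 10080 arrangements.
So 40320 − 10080 = 30240 arrangements keep them apart.

30240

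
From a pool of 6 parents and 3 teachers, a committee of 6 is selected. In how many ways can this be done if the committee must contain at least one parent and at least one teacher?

With no constraint there are C(9,6) = 84 possible selections.
Subtract selections that omit an entire group: no parents → C(3,6) = 0; no teachers → C(6,6) = 1.
Both groups omitted at once is impossible, so 84 − 1 = 83.

83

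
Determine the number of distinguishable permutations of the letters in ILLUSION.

10080

Letter multiplicities in ILLUSION: I×2, L×2, N×1, O×1, S×1, U×1.
Dividing 8! = 40320 by 2!·2! = 4 for the repeated letters gives 10080.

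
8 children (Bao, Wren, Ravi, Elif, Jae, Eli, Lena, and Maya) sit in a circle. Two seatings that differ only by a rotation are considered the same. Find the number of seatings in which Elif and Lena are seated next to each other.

Glue Elif and Lena into a block (2 internal orders). Seating 7 units around a circle gives (6)! arrangements.
So 2 × (6)! = 2 × 720 = 1440.

1440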